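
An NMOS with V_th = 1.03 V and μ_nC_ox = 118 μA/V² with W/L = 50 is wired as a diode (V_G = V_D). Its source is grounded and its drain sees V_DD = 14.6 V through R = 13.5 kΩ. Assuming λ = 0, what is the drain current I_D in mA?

I_D = 0.963 mA

With gate tied to drain, V_GS = V_DS ≥ V_GS − V_th, so the device is in saturation.
k_n = μ_nC_ox · (W/L) = 5.9 mA/V².
KCL at the drain: ½ k_n (V_GS − V_th)² = (V_DD − V_GS)/R.
Let x = V_GS − 1.03. Then 39.8 x² + x − 13.57 = 0, giving x = 0.571 V (positive root), so V_GS = 1.6 V.
I_D = (V_DD − V_GS)/R = (14.6 − 1.6) / 13.5 = 0.963 mA.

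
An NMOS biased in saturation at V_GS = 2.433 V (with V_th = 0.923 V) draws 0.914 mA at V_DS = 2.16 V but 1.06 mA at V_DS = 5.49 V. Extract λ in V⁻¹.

λ = 0.0535 V⁻¹

With V_GS fixed, I_D ∝ (1 + λ V_DS) in saturation, so I_D2/I_D1 = (1 + λ V_DS2)/(1 + λ V_DS1).
1.06/0.914 = 1.16 = (1 + 5.49 λ)/(1 + 2.16 λ).
Solving: λ (I_D1 V_DS2 − I_D2 V_DS1) = I_D2 − I_D1, so λ = (1.06 − 0.914) / (0.914 × 5.49 − 1.06 × 2.16) = 0.146 / 2.73 = 0.0535 V⁻¹.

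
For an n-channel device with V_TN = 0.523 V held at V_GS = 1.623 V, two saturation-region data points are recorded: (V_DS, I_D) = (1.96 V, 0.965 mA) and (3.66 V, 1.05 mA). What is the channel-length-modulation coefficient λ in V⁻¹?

λ = 0.0577 V⁻¹

With V_GS fixed, I_D ∝ (1 + λ V_DS) in saturation, so I_D2/I_D1 = (1 + λ V_DS2)/(1 + λ V_DS1).
1.05/0.965 = 1.088 = (1 + 3.66 λ)/(1 + 1.96 λ).
Solving: λ (I_D1 V_DS2 − I_D2 V_DS1) = I_D2 − I_D1, so λ = (1.05 − 0.965) / (0.965 × 3.66 − 1.05 × 1.96) = 0.085 / 1.47 = 0.0577 V⁻¹.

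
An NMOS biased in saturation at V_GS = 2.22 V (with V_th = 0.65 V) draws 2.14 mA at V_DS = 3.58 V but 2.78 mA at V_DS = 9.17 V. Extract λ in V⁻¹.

λ = 0.0662 V⁻¹

With V_GS fixed, I_D ∝ (1 + λ V_DS) in saturation, so I_D2/I_D1 = (1 + λ V_DS2)/(1 + λ V_DS1).
2.78/2.14 = 1.299 = (1 + 9.17 λ)/(1 + 3.58 λ).
Solving: λ (I_D1 V_DS2 − I_D2 V_DS1) = I_D2 − I_D1, so λ = (2.78 − 2.14) / (2.14 × 9.17 − 2.78 × 3.58) = 0.64 / 9.67 = 0.0662 V⁻¹.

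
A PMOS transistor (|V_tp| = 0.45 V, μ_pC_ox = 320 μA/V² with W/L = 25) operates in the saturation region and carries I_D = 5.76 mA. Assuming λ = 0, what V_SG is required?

k_p = μ_pC_ox · (W/L) = 8 mA/V².
In saturation I_D = ½ k_p (V_SG − |V_tp|)², so V_SG − |V_tp| = √(2 I_D / k_p) = √(2 × 5.76 / 8) = 1.2 V.
V_SG = 0.45 + 1.2 = 1.65 V.

V_SG = 1.65 V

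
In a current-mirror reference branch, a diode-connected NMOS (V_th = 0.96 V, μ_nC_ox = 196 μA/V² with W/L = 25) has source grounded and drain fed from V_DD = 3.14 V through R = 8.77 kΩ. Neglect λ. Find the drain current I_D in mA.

With gate tied to drain, V_GS = V_DS ≥ V_GS − V_th, so the device is in saturation.
k_n = μ_nC_ox · (W/L) = 4.9 mA/V².
KCL at the drain: ½ k_n (V_GS − V_th)² = (V_DD − V_GS)/R.
Let x = V_GS − 0.96. Then 21.5 x² + x − 2.18 = 0, giving x = 0.296 V (positive root), so V_GS = 1.26 V.
I_D = (V_DD − V_GS)/R = (3.14 − 1.26) / 8.77 = 0.215 mA.

I_D = 0.215 mA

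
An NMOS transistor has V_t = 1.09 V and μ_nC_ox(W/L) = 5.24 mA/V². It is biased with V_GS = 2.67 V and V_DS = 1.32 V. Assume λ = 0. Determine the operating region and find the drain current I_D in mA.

Triode; I_D = 6.36 mA

V_ov = V_GS − V_t = 2.67 − 1.09 = 1.58 V.
Since V_DS = 1.32 V < V_ov = 1.58 V, the device is in the triode region.
I_D = k_n [V_ov · V_DS − ½ V_DS²] = 5.24 × [1.58 × 1.32 − 0.5 × 1.32²] = 6.36 mA.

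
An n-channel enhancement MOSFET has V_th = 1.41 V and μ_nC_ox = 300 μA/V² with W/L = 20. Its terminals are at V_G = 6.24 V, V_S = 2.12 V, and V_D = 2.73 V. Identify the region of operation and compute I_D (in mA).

V_GS = V_G − V_S = 6.24 − 2.12 = 4.12 V; V_DS = V_D − V_S = 2.73 − 2.12 = 0.61 V.
k_n = μ_nC_ox · (W/L) = 6 mA/V².
V_ov = V_GS − V_th = 4.12 − 1.41 = 2.71 V.
Since V_DS = 0.61 V < V_ov = 2.71 V, the device is in the triode region.
I_D = k_n [V_ov · V_DS − ½ V_DS²] = 6 × [2.71 × 0.61 − 0.5 × 0.61²] = 8.8 mA.

Triode; I_D = 8.80 mA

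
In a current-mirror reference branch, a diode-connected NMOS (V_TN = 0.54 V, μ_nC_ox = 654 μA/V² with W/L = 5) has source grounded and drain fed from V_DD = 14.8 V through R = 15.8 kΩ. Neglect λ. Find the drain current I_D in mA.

With gate tied to drain, V_GS = V_DS ≥ V_GS − V_TN, so the device is in saturation.
k_n = μ_nC_ox · (W/L) = 3.27 mA/V².
KCL at the drain: ½ k_n (V_GS − V_TN)² = (V_DD − V_GS)/R.
Let x = V_GS − 0.54. Then 25.8 x² + x − 14.26 = 0, giving x = 0.724 V (positive root), so V_GS = 1.26 V.
I_D = (V_DD − V_GS)/R = (14.8 − 1.26) / 15.8 = 0.857 mA.

I_D = 0.857 mA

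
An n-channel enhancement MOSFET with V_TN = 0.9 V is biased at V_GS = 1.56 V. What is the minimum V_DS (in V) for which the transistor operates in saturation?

V_DS,sat = 0.660 V

The boundary between triode and saturation is V_DS = V_GS − V_TN = V_ov.
V_ov = 1.56 − 0.9 = 0.66 V.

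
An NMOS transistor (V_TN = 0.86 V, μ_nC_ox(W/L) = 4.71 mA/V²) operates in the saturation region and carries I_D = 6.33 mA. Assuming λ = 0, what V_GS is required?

In saturation I_D = ½ k_n (V_GS − V_TN)², so V_GS − V_TN = √(2 I_D / k_n) = √(2 × 6.33 / 4.71) = 1.64 V.
V_GS = 0.86 + 1.64 = 2.5 V.

V_GS = 2.50 V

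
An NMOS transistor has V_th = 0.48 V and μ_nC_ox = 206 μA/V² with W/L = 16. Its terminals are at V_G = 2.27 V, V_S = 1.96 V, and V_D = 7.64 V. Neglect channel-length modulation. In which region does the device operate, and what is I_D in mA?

Cutoff; I_D = 0 mA

V_GS = V_G − V_S = 2.27 − 1.96 = 0.31 V; V_DS = V_D − V_S = 7.64 − 1.96 = 5.68 V.
V_GS = 0.31 V < V_th = 0.48 V, so the transistor is in cutoff.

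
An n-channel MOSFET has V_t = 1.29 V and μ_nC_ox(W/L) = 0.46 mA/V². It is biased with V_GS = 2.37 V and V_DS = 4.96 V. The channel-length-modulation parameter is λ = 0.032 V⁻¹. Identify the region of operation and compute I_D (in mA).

V_ov = V_GS − V_t = 2.37 − 1.29 = 1.08 V.
Since V_DS = 4.96 V ≥ V_ov = 1.08 V, the device is in saturation.
I_D = ½ k_n V_ov² (1 + λ V_DS) = 0.5 × 0.46 × 1.08² × (1 + 0.032 × 4.96) = 0.311 mA.

Saturation; I_D = 0.311 mA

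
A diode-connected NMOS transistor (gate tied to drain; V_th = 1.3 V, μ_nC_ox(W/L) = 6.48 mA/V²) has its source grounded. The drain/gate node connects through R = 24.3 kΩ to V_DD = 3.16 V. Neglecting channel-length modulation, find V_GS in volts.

V_GS = 1.45 V

With gate tied to drain, V_GS = V_DS ≥ V_GS − V_th, so the device is in saturation.
KCL at the drain: ½ k_n (V_GS − V_th)² = (V_DD − V_GS)/R.
Let x = V_GS − 1.3. Then 78.7 x² + x − 1.86 = 0, giving x = 0.147 V (positive root), so V_GS = 1.45 V.
I_D = (V_DD − V_GS)/R = (3.16 − 1.45) / 24.3 = 0.0705 mA.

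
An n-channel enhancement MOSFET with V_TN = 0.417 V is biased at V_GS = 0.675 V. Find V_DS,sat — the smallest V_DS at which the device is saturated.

V_DS,sat = 0.258 V

The boundary between triode and saturation is V_DS = V_GS − V_TN = V_ov.
V_ov = 0.675 − 0.417 = 0.258 V.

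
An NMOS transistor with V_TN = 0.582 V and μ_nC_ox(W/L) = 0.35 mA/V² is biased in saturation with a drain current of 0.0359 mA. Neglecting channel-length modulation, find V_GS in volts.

In saturation I_D = ½ k_n (V_GS − V_TN)², so V_GS − V_TN = √(2 I_D / k_n) = √(2 × 0.0359 / 0.35) = 0.453 V.
V_GS = 0.582 + 0.453 = 1.03 V.

V_GS = 1.03 V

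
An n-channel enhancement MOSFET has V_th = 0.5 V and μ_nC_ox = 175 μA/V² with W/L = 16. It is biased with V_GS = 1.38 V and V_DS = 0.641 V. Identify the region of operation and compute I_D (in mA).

k_n = μ_nC_ox · (W/L) = 2.8 mA/V².
V_ov = V_GS − V_th = 1.38 − 0.5 = 0.88 V.
Since V_DS = 0.641 V < V_ov = 0.88 V, the device is in the triode region.
I_D = k_n [V_ov · V_DS − ½ V_DS²] = 2.8 × [0.88 × 0.641 − 0.5 × 0.641²] = 1 mA.

Triode; I_D = 1.00 mA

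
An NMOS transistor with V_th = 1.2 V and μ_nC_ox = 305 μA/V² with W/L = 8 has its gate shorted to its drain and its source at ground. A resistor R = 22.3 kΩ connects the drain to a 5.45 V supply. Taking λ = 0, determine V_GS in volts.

V_GS = 1.58 V

With gate tied to drain, V_GS = V_DS ≥ V_GS − V_th, so the device is in saturation.
k_n = μ_nC_ox · (W/L) = 2.44 mA/V².
KCL at the drain: ½ k_n (V_GS − V_th)² = (V_DD − V_GS)/R.
Let x = V_GS − 1.2. Then 27.2 x² + x − 4.25 = 0, giving x = 0.377 V (positive root), so V_GS = 1.58 V.
I_D = (V_DD − V_GS)/R = (5.45 − 1.58) / 22.3 = 0.174 mA.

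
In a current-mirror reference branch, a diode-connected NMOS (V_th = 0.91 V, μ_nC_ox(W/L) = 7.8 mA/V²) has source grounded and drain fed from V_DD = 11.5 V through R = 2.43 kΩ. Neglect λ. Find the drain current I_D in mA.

With gate tied to drain, V_GS = V_DS ≥ V_GS − V_th, so the device is in saturation.
KCL at the drain: ½ k_n (V_GS − V_th)² = (V_DD − V_GS)/R.
Let x = V_GS − 0.91. Then 9.48 x² + x − 10.59 = 0, giving x = 1.01 V (positive root), so V_GS = 1.92 V.
I_D = (V_DD − V_GS)/R = (11.5 − 1.92) / 2.43 = 3.94 mA.

I_D = 3.94 mA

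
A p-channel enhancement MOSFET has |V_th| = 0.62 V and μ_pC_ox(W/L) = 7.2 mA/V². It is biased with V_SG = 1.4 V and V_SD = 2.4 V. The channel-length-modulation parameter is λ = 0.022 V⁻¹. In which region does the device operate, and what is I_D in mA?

V_ov = V_SG − |V_th| = 1.4 − 0.62 = 0.78 V.
Since V_SD = 2.4 V ≥ V_ov = 0.78 V, the device is in saturation.
I_D = ½ k_p V_ov² (1 + λ V_SD) = 0.5 × 7.2 × 0.78² × (1 + 0.022 × 2.4) = 2.31 mA.

Saturation; I_D = 2.31 mA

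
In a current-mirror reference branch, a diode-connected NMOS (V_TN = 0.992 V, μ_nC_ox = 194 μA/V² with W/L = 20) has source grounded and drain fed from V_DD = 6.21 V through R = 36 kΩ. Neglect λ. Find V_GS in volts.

V_GS = 1.26 V

With gate tied to drain, V_GS = V_DS ≥ V_GS − V_TN, so the device is in saturation.
k_n = μ_nC_ox · (W/L) = 3.88 mA/V².
KCL at the drain: ½ k_n (V_GS − V_TN)² = (V_DD − V_GS)/R.
Let x = V_GS − 0.992. Then 69.8 x² + x − 5.218 = 0, giving x = 0.266 V (positive root), so V_GS = 1.26 V.
I_D = (V_DD − V_GS)/R = (6.21 − 1.26) / 36 = 0.138 mA.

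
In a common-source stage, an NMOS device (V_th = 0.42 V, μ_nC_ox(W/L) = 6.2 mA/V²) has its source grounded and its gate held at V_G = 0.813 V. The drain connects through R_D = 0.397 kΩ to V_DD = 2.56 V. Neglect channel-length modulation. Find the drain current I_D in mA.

V_GS = V_G = 0.813 V, so V_ov = 0.813 − 0.42 = 0.393 V.
Assume saturation: I_D = ½ k_n V_ov² = 0.5 × 6.2 × 0.393² = 0.479 mA, giving V_DS = V_DD − I_D R_D = 2.56 − 0.479 × 0.397 = 2.37 V.
V_DS = 2.37 V ≥ V_ov = 0.393 V, confirming saturation.

I_D = 0.479 mA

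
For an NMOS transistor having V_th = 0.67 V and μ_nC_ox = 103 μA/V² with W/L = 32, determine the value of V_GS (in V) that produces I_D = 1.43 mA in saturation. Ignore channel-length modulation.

V_GS = 1.60 V

k_n = μ_nC_ox · (W/L) = 3.296 mA/V².
In saturation I_D = ½ k_n (V_GS − V_th)², so V_GS − V_th = √(2 I_D / k_n) = √(2 × 1.43 / 3.296) = 0.932 V.
V_GS = 0.67 + 0.932 = 1.6 V.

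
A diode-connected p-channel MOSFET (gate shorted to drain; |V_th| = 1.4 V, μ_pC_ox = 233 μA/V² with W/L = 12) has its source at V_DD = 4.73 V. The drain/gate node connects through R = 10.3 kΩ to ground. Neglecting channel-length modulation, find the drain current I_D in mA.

With gate tied to drain, V_SG = V_SD ≥ V_SG − |V_th|, so the device is in saturation.
k_p = μ_pC_ox · (W/L) = 2.796 mA/V².
KCL at the drain: ½ k_p (V_SG − |V_th|)² = (V_DD − V_SG)/R.
Let x = V_SG − 1.4. Then 14.4 x² + x − 3.33 = 0, giving x = 0.447 V (positive root), so V_SG = 1.85 V.
I_D = (V_DD − V_SG)/R = (4.73 − 1.85) / 10.3 = 0.28 mA.

I_D = 0.280 mA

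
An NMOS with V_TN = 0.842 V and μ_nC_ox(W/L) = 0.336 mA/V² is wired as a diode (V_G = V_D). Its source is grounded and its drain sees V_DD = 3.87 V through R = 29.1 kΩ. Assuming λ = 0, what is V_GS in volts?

With gate tied to drain, V_GS = V_DS ≥ V_GS − V_TN, so the device is in saturation.
KCL at the drain: ½ k_n (V_GS − V_TN)² = (V_DD − V_GS)/R.
Let x = V_GS − 0.842. Then 4.89 x² + x − 3.028 = 0, giving x = 0.691 V (positive root), so V_GS = 1.53 V.
I_D = (V_DD − V_GS)/R = (3.87 − 1.53) / 29.1 = 0.0803 mA.

V_GS = 1.53 V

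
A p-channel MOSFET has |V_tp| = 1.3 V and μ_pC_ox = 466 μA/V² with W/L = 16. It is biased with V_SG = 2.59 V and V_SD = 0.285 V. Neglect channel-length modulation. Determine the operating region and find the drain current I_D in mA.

k_p = μ_pC_ox · (W/L) = 7.456 mA/V².
V_ov = V_SG − |V_tp| = 2.59 − 1.3 = 1.29 V.
Since V_SD = 0.285 V < V_ov = 1.29 V, the device is in the triode region.
I_D = k_p [V_ov · V_SD − ½ V_SD²] = 7.456 × [1.29 × 0.285 − 0.5 × 0.285²] = 2.44 mA.

Triode; I_D = 2.44 mA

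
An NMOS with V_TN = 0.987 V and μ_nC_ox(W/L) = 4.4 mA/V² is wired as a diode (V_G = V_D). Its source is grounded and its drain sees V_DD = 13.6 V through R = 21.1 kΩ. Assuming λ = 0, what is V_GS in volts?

With gate tied to drain, V_GS = V_DS ≥ V_GS − V_TN, so the device is in saturation.
KCL at the drain: ½ k_n (V_GS − V_TN)² = (V_DD − V_GS)/R.
Let x = V_GS − 0.987. Then 46.4 x² + x − 12.61 = 0, giving x = 0.511 V (positive root), so V_GS = 1.5 V.
I_D = (V_DD − V_GS)/R = (13.6 − 1.5) / 21.1 = 0.574 mA.

V_GS = 1.50 V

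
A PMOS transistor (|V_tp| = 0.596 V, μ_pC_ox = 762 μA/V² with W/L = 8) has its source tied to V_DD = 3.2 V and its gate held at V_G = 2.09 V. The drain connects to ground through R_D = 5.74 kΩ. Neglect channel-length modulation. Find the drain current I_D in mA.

I_D = 0.521 mA

V_SG = V_DD − V_G = 3.2 − 2.09 = 1.11 V, so V_ov = 1.11 − 0.596 = 0.514 V.
k_p = μ_pC_ox · (W/L) = 6.096 mA/V².
Assume saturation: I_D = ½ k_p V_ov² = 0.5 × 6.096 × 0.514² = 0.805 mA, giving V_SD = V_DD − I_D R_D = 3.2 − 0.805 × 5.74 = -1.42 V.
But -1.42 V < V_ov = 0.514 V, so the device is actually in triode.
In triode I_D = k_p[V_ov V_SD − ½ V_SD²] and I_D = (V_DD − V_SD)/R_D. Equating: 17.5 V_SD² − 18.99 V_SD + 3.2 = 0, giving V_SD = 0.209 V (the root below V_ov).
I_D = (3.2 − 0.209) / 5.74 = 0.521 mA.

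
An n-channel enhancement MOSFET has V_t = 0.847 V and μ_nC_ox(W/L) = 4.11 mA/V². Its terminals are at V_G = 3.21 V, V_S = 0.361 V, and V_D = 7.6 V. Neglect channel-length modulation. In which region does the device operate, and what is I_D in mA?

Saturation; I_D = 8.24 mA

V_GS = V_G − V_S = 3.21 − 0.361 = 2.85 V; V_DS = V_D − V_S = 7.6 − 0.361 = 7.24 V.
V_ov = V_GS − V_t = 2.85 − 0.847 = 2 V.
Since V_DS = 7.24 V ≥ V_ov = 2 V, the device is in saturation.
I_D = ½ k_n V_ov² = 0.5 × 4.11 × 2² = 8.24 mA.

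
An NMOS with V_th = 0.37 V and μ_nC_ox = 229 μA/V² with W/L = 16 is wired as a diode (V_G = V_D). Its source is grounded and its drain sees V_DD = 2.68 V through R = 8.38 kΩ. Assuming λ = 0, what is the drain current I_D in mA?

With gate tied to drain, V_GS = V_DS ≥ V_GS − V_th, so the device is in saturation.
k_n = μ_nC_ox · (W/L) = 3.664 mA/V².
KCL at the drain: ½ k_n (V_GS − V_th)² = (V_DD − V_GS)/R.
Let x = V_GS − 0.37. Then 15.4 x² + x − 2.31 = 0, giving x = 0.357 V (positive root), so V_GS = 0.727 V.
I_D = (V_DD − V_GS)/R = (2.68 − 0.727) / 8.38 = 0.233 mA.

I_D = 0.233 mA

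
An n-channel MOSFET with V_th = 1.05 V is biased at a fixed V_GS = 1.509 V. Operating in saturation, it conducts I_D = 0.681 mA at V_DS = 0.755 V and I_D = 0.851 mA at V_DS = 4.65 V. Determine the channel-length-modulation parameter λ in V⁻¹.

With V_GS fixed, I_D ∝ (1 + λ V_DS) in saturation, so I_D2/I_D1 = (1 + λ V_DS2)/(1 + λ V_DS1).
0.851/0.681 = 1.25 = (1 + 4.65 λ)/(1 + 0.755 λ).
Solving: λ (I_D1 V_DS2 − I_D2 V_DS1) = I_D2 − I_D1, so λ = (0.851 − 0.681) / (0.681 × 4.65 − 0.851 × 0.755) = 0.17 / 2.52 = 0.0673 V⁻¹.

λ = 0.0673 V⁻¹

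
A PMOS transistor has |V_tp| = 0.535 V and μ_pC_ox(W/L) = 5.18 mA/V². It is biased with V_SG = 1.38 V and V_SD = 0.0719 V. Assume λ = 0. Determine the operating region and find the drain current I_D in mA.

V_ov = V_SG − |V_tp| = 1.38 − 0.535 = 0.845 V.
Since V_SD = 0.0719 V < V_ov = 0.845 V, the device is in the triode region.
I_D = k_p [V_ov · V_SD − ½ V_SD²] = 5.18 × [0.845 × 0.0719 − 0.5 × 0.0719²] = 0.301 mA.

Triode; I_D = 0.301 mA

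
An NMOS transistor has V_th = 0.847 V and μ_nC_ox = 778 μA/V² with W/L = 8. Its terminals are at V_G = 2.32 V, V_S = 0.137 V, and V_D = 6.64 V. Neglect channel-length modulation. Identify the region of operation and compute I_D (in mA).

Saturation; I_D = 5.55 mA

V_GS = V_G − V_S = 2.32 − 0.137 = 2.18 V; V_DS = V_D − V_S = 6.64 − 0.137 = 6.5 V.
k_n = μ_nC_ox · (W/L) = 6.224 mA/V².
V_ov = V_GS − V_th = 2.18 − 0.847 = 1.34 V.
Since V_DS = 6.5 V ≥ V_ov = 1.34 V, the device is in saturation.
I_D = ½ k_n V_ov² = 0.5 × 6.224 × 1.34² = 5.55 mA.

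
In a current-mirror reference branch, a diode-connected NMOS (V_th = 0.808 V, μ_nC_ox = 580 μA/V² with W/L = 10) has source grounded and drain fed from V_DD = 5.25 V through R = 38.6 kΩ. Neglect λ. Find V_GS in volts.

With gate tied to drain, V_GS = V_DS ≥ V_GS − V_th, so the device is in saturation.
k_n = μ_nC_ox · (W/L) = 5.8 mA/V².
KCL at the drain: ½ k_n (V_GS − V_th)² = (V_DD − V_GS)/R.
Let x = V_GS − 0.808. Then 112 x² + x − 4.442 = 0, giving x = 0.195 V (positive root), so V_GS = 1 V.
I_D = (V_DD − V_GS)/R = (5.25 − 1) / 38.6 = 0.11 mA.

V_GS = 1.00 V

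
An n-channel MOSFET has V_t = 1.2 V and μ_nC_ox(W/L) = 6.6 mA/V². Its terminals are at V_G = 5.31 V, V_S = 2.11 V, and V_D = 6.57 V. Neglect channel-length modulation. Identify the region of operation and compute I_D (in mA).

V_GS = V_G − V_S = 5.31 − 2.11 = 3.2 V; V_DS = V_D − V_S = 6.57 − 2.11 = 4.46 V.
V_ov = V_GS − V_t = 3.2 − 1.2 = 2 V.
Since V_DS = 4.46 V ≥ V_ov = 2 V, the device is in saturation.
I_D = ½ k_n V_ov² = 0.5 × 6.6 × 2² = 13.2 mA.

Saturation; I_D = 13.2 mA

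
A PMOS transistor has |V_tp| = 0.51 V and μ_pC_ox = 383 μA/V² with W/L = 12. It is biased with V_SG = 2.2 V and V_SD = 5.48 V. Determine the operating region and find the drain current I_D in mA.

Saturation; I_D = 6.56 mA

k_p = μ_pC_ox · (W/L) = 4.596 mA/V².
V_ov = V_SG − |V_tp| = 2.2 − 0.51 = 1.69 V.
Since V_SD = 5.48 V ≥ V_ov = 1.69 V, the device is in saturation.
I_D = ½ k_p V_ov² = 0.5 × 4.596 × 1.69² = 6.56 mA.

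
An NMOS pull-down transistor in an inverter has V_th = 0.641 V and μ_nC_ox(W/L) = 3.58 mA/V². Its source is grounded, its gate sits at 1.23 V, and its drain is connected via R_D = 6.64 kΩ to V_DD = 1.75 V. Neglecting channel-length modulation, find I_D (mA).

V_GS = V_G = 1.23 V, so V_ov = 1.23 − 0.641 = 0.589 V.
Assume saturation: I_D = ½ k_n V_ov² = 0.5 × 3.58 × 0.589² = 0.621 mA, giving V_DS = V_DD − I_D R_D = 1.75 − 0.621 × 6.64 = -2.37 V.
But -2.37 V < V_ov = 0.589 V, so the device is actually in triode.
In triode I_D = k_n[V_ov V_DS − ½ V_DS²] and I_D = (V_DD − V_DS)/R_D. Equating: 11.9 V_DS² − 15 V_DS + 1.75 = 0, giving V_DS = 0.13 V (the root below V_ov).
I_D = (1.75 − 0.13) / 6.64 = 0.244 mA.

I_D = 0.244 mA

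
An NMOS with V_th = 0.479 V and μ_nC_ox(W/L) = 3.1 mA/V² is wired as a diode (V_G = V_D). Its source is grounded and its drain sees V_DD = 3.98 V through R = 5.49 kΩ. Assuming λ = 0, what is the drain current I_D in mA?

I_D = 0.531 mA

With gate tied to drain, V_GS = V_DS ≥ V_GS − V_th, so the device is in saturation.
KCL at the drain: ½ k_n (V_GS − V_th)² = (V_DD − V_GS)/R.
Let x = V_GS − 0.479. Then 8.51 x² + x − 3.501 = 0, giving x = 0.585 V (positive root), so V_GS = 1.06 V.
I_D = (V_DD − V_GS)/R = (3.98 − 1.06) / 5.49 = 0.531 mA.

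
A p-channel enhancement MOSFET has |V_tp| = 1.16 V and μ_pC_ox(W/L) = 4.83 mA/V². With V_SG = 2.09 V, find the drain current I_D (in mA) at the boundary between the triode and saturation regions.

I_D = 2.09 mA

At the boundary V_SD = V_ov = V_SG − |V_tp| = 2.09 − 1.16 = 0.93 V.
I_D = ½ k_p V_ov² = 0.5 × 4.83 × 0.93² = 2.09 mA.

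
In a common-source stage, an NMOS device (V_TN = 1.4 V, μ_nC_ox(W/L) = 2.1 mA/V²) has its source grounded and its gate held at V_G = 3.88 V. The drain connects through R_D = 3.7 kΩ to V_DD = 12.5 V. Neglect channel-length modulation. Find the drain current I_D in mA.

I_D = 3.19 mA

V_GS = V_G = 3.88 V, so V_ov = 3.88 − 1.4 = 2.48 V.
Assume saturation: I_D = ½ k_n V_ov² = 0.5 × 2.1 × 2.48² = 6.46 mA, giving V_DS = V_DD − I_D R_D = 12.5 − 6.46 × 3.7 = -11.4 V.
But -11.4 V < V_ov = 2.48 V, so the device is actually in triode.
In triode I_D = k_n[V_ov V_DS − ½ V_DS²] and I_D = (V_DD − V_DS)/R_D. Equating: 3.89 V_DS² − 20.27 V_DS + 12.5 = 0, giving V_DS = 0.715 V (the root below V_ov).
I_D = (12.5 − 0.715) / 3.7 = 3.19 mA.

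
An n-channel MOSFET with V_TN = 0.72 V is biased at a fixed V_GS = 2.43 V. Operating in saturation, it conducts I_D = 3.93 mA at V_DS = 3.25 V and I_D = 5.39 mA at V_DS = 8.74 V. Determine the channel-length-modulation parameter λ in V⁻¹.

λ = 0.0867 V⁻¹

With V_GS fixed, I_D ∝ (1 + λ V_DS) in saturation, so I_D2/I_D1 = (1 + λ V_DS2)/(1 + λ V_DS1).
5.39/3.93 = 1.372 = (1 + 8.74 λ)/(1 + 3.25 λ).
Solving: λ (I_D1 V_DS2 − I_D2 V_DS1) = I_D2 − I_D1, so λ = (5.39 − 3.93) / (3.93 × 8.74 − 5.39 × 3.25) = 1.46 / 16.8 = 0.0867 V⁻¹.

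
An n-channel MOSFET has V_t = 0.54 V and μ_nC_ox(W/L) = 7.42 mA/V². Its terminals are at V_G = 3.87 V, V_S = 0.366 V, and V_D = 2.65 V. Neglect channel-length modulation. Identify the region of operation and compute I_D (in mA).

V_GS = V_G − V_S = 3.87 − 0.366 = 3.5 V; V_DS = V_D − V_S = 2.65 − 0.366 = 2.28 V.
V_ov = V_GS − V_t = 3.5 − 0.54 = 2.96 V.
Since V_DS = 2.28 V < V_ov = 2.96 V, the device is in the triode region.
I_D = k_n [V_ov · V_DS − ½ V_DS²] = 7.42 × [2.96 × 2.28 − 0.5 × 2.28²] = 30.9 mA.

Triode; I_D = 30.9 mA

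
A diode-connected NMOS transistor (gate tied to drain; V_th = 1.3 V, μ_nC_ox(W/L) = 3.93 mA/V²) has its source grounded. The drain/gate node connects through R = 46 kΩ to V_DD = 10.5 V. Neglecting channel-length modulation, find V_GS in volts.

V_GS = 1.61 V

With gate tied to drain, V_GS = V_DS ≥ V_GS − V_th, so the device is in saturation.
KCL at the drain: ½ k_n (V_GS − V_th)² = (V_DD − V_GS)/R.
Let x = V_GS − 1.3. Then 90.4 x² + x − 9.2 = 0, giving x = 0.314 V (positive root), so V_GS = 1.61 V.
I_D = (V_DD − V_GS)/R = (10.5 − 1.61) / 46 = 0.193 mA.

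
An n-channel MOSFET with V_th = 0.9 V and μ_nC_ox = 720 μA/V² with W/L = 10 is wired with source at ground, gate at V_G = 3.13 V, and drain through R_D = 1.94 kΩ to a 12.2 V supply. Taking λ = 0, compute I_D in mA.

V_GS = V_G = 3.13 V, so V_ov = 3.13 − 0.9 = 2.23 V.
k_n = μ_nC_ox · (W/L) = 7.2 mA/V².
Assume saturation: I_D = ½ k_n V_ov² = 0.5 × 7.2 × 2.23² = 17.9 mA, giving V_DS = V_DD − I_D R_D = 12.2 − 17.9 × 1.94 = -22.5 V.
But -22.5 V < V_ov = 2.23 V, so the device is actually in triode.
In triode I_D = k_n[V_ov V_DS − ½ V_DS²] and I_D = (V_DD − V_DS)/R_D. Equating: 6.98 V_DS² − 32.15 V_DS + 12.2 = 0, giving V_DS = 0.417 V (the root below V_ov).
I_D = (12.2 − 0.417) / 1.94 = 6.07 mA.

I_D = 6.07 mA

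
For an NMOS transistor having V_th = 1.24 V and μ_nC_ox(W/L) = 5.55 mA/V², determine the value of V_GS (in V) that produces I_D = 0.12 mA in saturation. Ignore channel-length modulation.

In saturation I_D = ½ k_n (V_GS − V_th)², so V_GS − V_th = √(2 I_D / k_n) = √(2 × 0.12 / 5.55) = 0.208 V.
V_GS = 1.24 + 0.208 = 1.45 V.

V_GS = 1.45 V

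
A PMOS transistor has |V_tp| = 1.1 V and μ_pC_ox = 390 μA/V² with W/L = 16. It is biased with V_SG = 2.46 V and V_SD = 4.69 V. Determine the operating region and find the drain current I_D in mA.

Saturation; I_D = 5.77 mA

k_p = μ_pC_ox · (W/L) = 6.24 mA/V².
V_ov = V_SG − |V_tp| = 2.46 − 1.1 = 1.36 V.
Since V_SD = 4.69 V ≥ V_ov = 1.36 V, the device is in saturation.
I_D = ½ k_p V_ov² = 0.5 × 6.24 × 1.36² = 5.77 mA.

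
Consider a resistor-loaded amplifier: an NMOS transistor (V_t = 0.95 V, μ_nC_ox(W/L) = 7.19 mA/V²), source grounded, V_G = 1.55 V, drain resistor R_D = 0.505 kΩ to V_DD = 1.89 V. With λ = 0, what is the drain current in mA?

V_GS = V_G = 1.55 V, so V_ov = 1.55 − 0.95 = 0.6 V.
Assume saturation: I_D = ½ k_n V_ov² = 0.5 × 7.19 × 0.6² = 1.29 mA, giving V_DS = V_DD − I_D R_D = 1.89 − 1.29 × 0.505 = 1.24 V.
V_DS = 1.24 V ≥ V_ov = 0.6 V, confirming saturation.

I_D = 1.29 mA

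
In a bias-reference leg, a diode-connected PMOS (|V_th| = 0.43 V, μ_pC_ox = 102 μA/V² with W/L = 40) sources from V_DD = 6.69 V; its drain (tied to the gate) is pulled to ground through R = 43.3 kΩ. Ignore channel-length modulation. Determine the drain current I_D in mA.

I_D = 0.139 mA

With gate tied to drain, V_SG = V_SD ≥ V_SG − |V_th|, so the device is in saturation.
k_p = μ_pC_ox · (W/L) = 4.08 mA/V².
KCL at the drain: ½ k_p (V_SG − |V_th|)² = (V_DD − V_SG)/R.
Let x = V_SG − 0.43. Then 88.3 x² + x − 6.26 = 0, giving x = 0.261 V (positive root), so V_SG = 0.691 V.
I_D = (V_DD − V_SG)/R = (6.69 − 0.691) / 43.3 = 0.139 mA.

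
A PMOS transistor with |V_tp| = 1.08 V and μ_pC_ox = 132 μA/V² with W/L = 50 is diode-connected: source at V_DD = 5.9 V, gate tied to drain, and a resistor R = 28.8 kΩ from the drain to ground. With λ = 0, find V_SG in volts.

With gate tied to drain, V_SG = V_SD ≥ V_SG − |V_tp|, so the device is in saturation.
k_p = μ_pC_ox · (W/L) = 6.6 mA/V².
KCL at the drain: ½ k_p (V_SG − |V_tp|)² = (V_DD − V_SG)/R.
Let x = V_SG − 1.08. Then 95 x² + x − 4.82 = 0, giving x = 0.22 V (positive root), so V_SG = 1.3 V.
I_D = (V_DD − V_SG)/R = (5.9 − 1.3) / 28.8 = 0.16 mA.

V_SG = 1.30 V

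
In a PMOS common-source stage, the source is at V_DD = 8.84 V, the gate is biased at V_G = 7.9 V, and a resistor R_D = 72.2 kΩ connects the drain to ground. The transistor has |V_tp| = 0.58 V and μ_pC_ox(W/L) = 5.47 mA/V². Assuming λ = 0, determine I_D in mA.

I_D = 0.121 mA

V_SG = V_DD − V_G = 8.84 − 7.9 = 0.94 V, so V_ov = 0.94 − 0.58 = 0.36 V.
Assume saturation: I_D = ½ k_p V_ov² = 0.5 × 5.47 × 0.36² = 0.354 mA, giving V_SD = V_DD − I_D R_D = 8.84 − 0.354 × 72.2 = -16.8 V.
But -16.8 V < V_ov = 0.36 V, so the device is actually in triode.
In triode I_D = k_p[V_ov V_SD − ½ V_SD²] and I_D = (V_DD − V_SD)/R_D. Equating: 197 V_SD² − 143.2 V_SD + 8.84 = 0, giving V_SD = 0.0681 V (the root below V_ov).
I_D = (8.84 − 0.0681) / 72.2 = 0.121 mA.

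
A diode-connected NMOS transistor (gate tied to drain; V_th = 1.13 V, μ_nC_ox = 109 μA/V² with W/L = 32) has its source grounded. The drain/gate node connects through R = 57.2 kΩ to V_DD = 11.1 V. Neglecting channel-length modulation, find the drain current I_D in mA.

I_D = 0.169 mA

With gate tied to drain, V_GS = V_DS ≥ V_GS − V_th, so the device is in saturation.
k_n = μ_nC_ox · (W/L) = 3.488 mA/V².
KCL at the drain: ½ k_n (V_GS − V_th)² = (V_DD − V_GS)/R.
Let x = V_GS − 1.13. Then 99.8 x² + x − 9.97 = 0, giving x = 0.311 V (positive root), so V_GS = 1.44 V.
I_D = (V_DD − V_GS)/R = (11.1 − 1.44) / 57.2 = 0.169 mA.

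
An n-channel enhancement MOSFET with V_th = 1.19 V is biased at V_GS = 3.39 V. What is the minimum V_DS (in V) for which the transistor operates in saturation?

The boundary between triode and saturation is V_DS = V_GS − V_th = V_ov.
V_ov = 3.39 − 1.19 = 2.2 V.

V_DS,sat = 2.20 V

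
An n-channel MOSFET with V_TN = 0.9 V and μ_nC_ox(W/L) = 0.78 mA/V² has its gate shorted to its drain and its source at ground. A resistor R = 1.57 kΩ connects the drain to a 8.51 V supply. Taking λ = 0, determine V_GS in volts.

V_GS = 3.70 V

With gate tied to drain, V_GS = V_DS ≥ V_GS − V_TN, so the device is in saturation.
KCL at the drain: ½ k_n (V_GS − V_TN)² = (V_DD − V_GS)/R.
Let x = V_GS − 0.9. Then 0.612 x² + x − 7.61 = 0, giving x = 2.8 V (positive root), so V_GS = 3.7 V.
I_D = (V_DD − V_GS)/R = (8.51 − 3.7) / 1.57 = 3.06 mA.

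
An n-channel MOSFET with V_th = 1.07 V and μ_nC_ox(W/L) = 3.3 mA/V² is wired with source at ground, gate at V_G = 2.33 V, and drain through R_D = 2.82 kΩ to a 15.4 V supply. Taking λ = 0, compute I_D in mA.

I_D = 2.62 mA

V_GS = V_G = 2.33 V, so V_ov = 2.33 − 1.07 = 1.26 V.
Assume saturation: I_D = ½ k_n V_ov² = 0.5 × 3.3 × 1.26² = 2.62 mA, giving V_DS = V_DD − I_D R_D = 15.4 − 2.62 × 2.82 = 8.01 V.
V_DS = 8.01 V ≥ V_ov = 1.26 V, confirming saturation.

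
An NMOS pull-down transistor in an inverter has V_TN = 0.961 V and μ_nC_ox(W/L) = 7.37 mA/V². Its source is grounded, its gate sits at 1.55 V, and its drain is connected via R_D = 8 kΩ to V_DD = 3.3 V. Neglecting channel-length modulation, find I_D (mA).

V_GS = V_G = 1.55 V, so V_ov = 1.55 − 0.961 = 0.589 V.
Assume saturation: I_D = ½ k_n V_ov² = 0.5 × 7.37 × 0.589² = 1.28 mA, giving V_DS = V_DD − I_D R_D = 3.3 − 1.28 × 8 = -6.93 V.
But -6.93 V < V_ov = 0.589 V, so the device is actually in triode.
In triode I_D = k_n[V_ov V_DS − ½ V_DS²] and I_D = (V_DD − V_DS)/R_D. Equating: 29.5 V_DS² − 35.73 V_DS + 3.3 = 0, giving V_DS = 0.101 V (the root below V_ov).
I_D = (3.3 − 0.101) / 8 = 0.4 mA.

I_D = 0.400 mA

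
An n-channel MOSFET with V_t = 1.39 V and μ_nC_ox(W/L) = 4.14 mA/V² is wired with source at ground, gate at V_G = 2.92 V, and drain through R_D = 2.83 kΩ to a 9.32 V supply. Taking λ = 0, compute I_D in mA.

I_D = 3.08 mA

V_GS = V_G = 2.92 V, so V_ov = 2.92 − 1.39 = 1.53 V.
Assume saturation: I_D = ½ k_n V_ov² = 0.5 × 4.14 × 1.53² = 4.85 mA, giving V_DS = V_DD − I_D R_D = 9.32 − 4.85 × 2.83 = -4.39 V.
But -4.39 V < V_ov = 1.53 V, so the device is actually in triode.
In triode I_D = k_n[V_ov V_DS − ½ V_DS²] and I_D = (V_DD − V_DS)/R_D. Equating: 5.86 V_DS² − 18.93 V_DS + 9.32 = 0, giving V_DS = 0.606 V (the root below V_ov).
I_D = (9.32 − 0.606) / 2.83 = 3.08 mA.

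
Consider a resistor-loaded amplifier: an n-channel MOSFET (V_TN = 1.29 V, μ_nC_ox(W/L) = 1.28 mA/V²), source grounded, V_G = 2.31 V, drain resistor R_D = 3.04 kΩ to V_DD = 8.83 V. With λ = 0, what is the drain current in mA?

V_GS = V_G = 2.31 V, so V_ov = 2.31 − 1.29 = 1.02 V.
Assume saturation: I_D = ½ k_n V_ov² = 0.5 × 1.28 × 1.02² = 0.666 mA, giving V_DS = V_DD − I_D R_D = 8.83 − 0.666 × 3.04 = 6.81 V.
V_DS = 6.81 V ≥ V_ov = 1.02 V, confirming saturation.

I_D = 0.666 mA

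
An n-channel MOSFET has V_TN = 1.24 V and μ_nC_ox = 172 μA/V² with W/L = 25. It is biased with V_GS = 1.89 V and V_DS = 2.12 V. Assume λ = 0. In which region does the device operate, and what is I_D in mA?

k_n = μ_nC_ox · (W/L) = 4.3 mA/V².
V_ov = V_GS − V_TN = 1.89 − 1.24 = 0.65 V.
Since V_DS = 2.12 V ≥ V_ov = 0.65 V, the device is in saturation.
I_D = ½ k_n V_ov² = 0.5 × 4.3 × 0.65² = 0.908 mA.

Saturation; I_D = 0.908 mA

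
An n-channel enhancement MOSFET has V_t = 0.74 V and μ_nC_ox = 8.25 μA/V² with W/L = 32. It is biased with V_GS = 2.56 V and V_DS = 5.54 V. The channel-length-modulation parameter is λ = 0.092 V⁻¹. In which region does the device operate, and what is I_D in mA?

Saturation; I_D = 0.660 mA

k_n = μ_nC_ox · (W/L) = 0.264 mA/V².
V_ov = V_GS − V_t = 2.56 − 0.74 = 1.82 V.
Since V_DS = 5.54 V ≥ V_ov = 1.82 V, the device is in saturation.
I_D = ½ k_n V_ov² (1 + λ V_DS) = 0.5 × 0.264 × 1.82² × (1 + 0.092 × 5.54) = 0.66 mA.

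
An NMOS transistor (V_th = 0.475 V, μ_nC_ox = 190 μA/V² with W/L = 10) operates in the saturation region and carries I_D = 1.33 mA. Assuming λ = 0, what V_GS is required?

k_n = μ_nC_ox · (W/L) = 1.9 mA/V².
In saturation I_D = ½ k_n (V_GS − V_th)², so V_GS − V_th = √(2 I_D / k_n) = √(2 × 1.33 / 1.9) = 1.18 V.
V_GS = 0.475 + 1.18 = 1.66 V.

V_GS = 1.66 V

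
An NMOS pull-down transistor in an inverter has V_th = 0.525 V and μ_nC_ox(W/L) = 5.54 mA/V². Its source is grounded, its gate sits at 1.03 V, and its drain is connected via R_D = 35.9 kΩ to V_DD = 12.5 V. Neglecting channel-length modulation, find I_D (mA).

I_D = 0.344 mA

V_GS = V_G = 1.03 V, so V_ov = 1.03 − 0.525 = 0.505 V.
Assume saturation: I_D = ½ k_n V_ov² = 0.5 × 5.54 × 0.505² = 0.706 mA, giving V_DS = V_DD − I_D R_D = 12.5 − 0.706 × 35.9 = -12.9 V.
But -12.9 V < V_ov = 0.505 V, so the device is actually in triode.
In triode I_D = k_n[V_ov V_DS − ½ V_DS²] and I_D = (V_DD − V_DS)/R_D. Equating: 99.4 V_DS² − 101.4 V_DS + 12.5 = 0, giving V_DS = 0.143 V (the root below V_ov).
I_D = (12.5 − 0.143) / 35.9 = 0.344 mA.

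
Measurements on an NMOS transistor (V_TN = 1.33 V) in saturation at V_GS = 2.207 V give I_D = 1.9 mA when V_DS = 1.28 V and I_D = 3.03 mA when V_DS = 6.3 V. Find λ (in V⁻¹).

λ = 0.140 V⁻¹

With V_GS fixed, I_D ∝ (1 + λ V_DS) in saturation, so I_D2/I_D1 = (1 + λ V_DS2)/(1 + λ V_DS1).
3.03/1.9 = 1.595 = (1 + 6.3 λ)/(1 + 1.28 λ).
Solving: λ (I_D1 V_DS2 − I_D2 V_DS1) = I_D2 − I_D1, so λ = (3.03 − 1.9) / (1.9 × 6.3 − 3.03 × 1.28) = 1.13 / 8.09 = 0.14 V⁻¹.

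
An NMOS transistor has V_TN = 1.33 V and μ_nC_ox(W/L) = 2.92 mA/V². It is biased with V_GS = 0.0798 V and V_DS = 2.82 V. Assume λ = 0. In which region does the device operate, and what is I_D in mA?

V_GS = 0.0798 V < V_TN = 1.33 V, so the transistor is in cutoff.

Cutoff; I_D = 0 mA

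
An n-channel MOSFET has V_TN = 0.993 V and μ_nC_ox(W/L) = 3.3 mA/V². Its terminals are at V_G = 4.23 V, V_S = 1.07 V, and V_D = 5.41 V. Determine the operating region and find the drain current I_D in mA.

V_GS = V_G − V_S = 4.23 − 1.07 = 3.16 V; V_DS = V_D − V_S = 5.41 − 1.07 = 4.34 V.
V_ov = V_GS − V_TN = 3.16 − 0.993 = 2.17 V.
Since V_DS = 4.34 V ≥ V_ov = 2.17 V, the device is in saturation.
I_D = ½ k_n V_ov² = 0.5 × 3.3 × 2.17² = 7.75 mA.

Saturation; I_D = 7.75 mA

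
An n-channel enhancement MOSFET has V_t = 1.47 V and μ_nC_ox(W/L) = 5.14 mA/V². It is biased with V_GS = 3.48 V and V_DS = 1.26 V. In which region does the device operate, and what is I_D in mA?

V_ov = V_GS − V_t = 3.48 − 1.47 = 2.01 V.
Since V_DS = 1.26 V < V_ov = 2.01 V, the device is in the triode region.
I_D = k_n [V_ov · V_DS − ½ V_DS²] = 5.14 × [2.01 × 1.26 − 0.5 × 1.26²] = 8.94 mA.

Triode; I_D = 8.94 mA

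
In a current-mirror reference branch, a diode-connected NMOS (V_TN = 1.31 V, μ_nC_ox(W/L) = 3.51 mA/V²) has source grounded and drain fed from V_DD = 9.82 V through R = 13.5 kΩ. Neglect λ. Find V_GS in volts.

With gate tied to drain, V_GS = V_DS ≥ V_GS − V_TN, so the device is in saturation.
KCL at the drain: ½ k_n (V_GS − V_TN)² = (V_DD − V_GS)/R.
Let x = V_GS − 1.31. Then 23.7 x² + x − 8.51 = 0, giving x = 0.579 V (positive root), so V_GS = 1.89 V.
I_D = (V_DD − V_GS)/R = (9.82 − 1.89) / 13.5 = 0.588 mA.

V_GS = 1.89 V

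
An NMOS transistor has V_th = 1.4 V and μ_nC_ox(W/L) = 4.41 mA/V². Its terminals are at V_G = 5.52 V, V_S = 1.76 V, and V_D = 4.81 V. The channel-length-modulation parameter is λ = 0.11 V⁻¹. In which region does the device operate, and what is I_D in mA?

V_GS = V_G − V_S = 5.52 − 1.76 = 3.76 V; V_DS = V_D − V_S = 4.81 − 1.76 = 3.05 V.
V_ov = V_GS − V_th = 3.76 − 1.4 = 2.36 V.
Since V_DS = 3.05 V ≥ V_ov = 2.36 V, the device is in saturation.
I_D = ½ k_n V_ov² (1 + λ V_DS) = 0.5 × 4.41 × 2.36² × (1 + 0.11 × 3.05) = 16.4 mA.

Saturation; I_D = 16.4 mA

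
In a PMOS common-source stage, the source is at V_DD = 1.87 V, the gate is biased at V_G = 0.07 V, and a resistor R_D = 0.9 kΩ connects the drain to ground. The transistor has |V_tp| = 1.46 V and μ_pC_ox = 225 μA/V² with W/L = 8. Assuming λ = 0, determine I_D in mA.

I_D = 0.104 mA

V_SG = V_DD − V_G = 1.87 − 0.07 = 1.8 V, so V_ov = 1.8 − 1.46 = 0.34 V.
k_p = μ_pC_ox · (W/L) = 1.8 mA/V².
Assume saturation: I_D = ½ k_p V_ov² = 0.5 × 1.8 × 0.34² = 0.104 mA, giving V_SD = V_DD − I_D R_D = 1.87 − 0.104 × 0.9 = 1.78 V.
V_SD = 1.78 V ≥ V_ov = 0.34 V, confirming saturation.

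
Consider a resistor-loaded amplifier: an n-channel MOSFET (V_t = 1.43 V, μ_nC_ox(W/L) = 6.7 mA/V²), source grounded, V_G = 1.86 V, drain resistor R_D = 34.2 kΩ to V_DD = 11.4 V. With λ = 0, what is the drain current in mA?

I_D = 0.329 mA

V_GS = V_G = 1.86 V, so V_ov = 1.86 − 1.43 = 0.43 V.
Assume saturation: I_D = ½ k_n V_ov² = 0.5 × 6.7 × 0.43² = 0.619 mA, giving V_DS = V_DD − I_D R_D = 11.4 − 0.619 × 34.2 = -9.78 V.
But -9.78 V < V_ov = 0.43 V, so the device is actually in triode.
In triode I_D = k_n[V_ov V_DS − ½ V_DS²] and I_D = (V_DD − V_DS)/R_D. Equating: 115 V_DS² − 99.53 V_DS + 11.4 = 0, giving V_DS = 0.136 V (the root below V_ov).
I_D = (11.4 − 0.136) / 34.2 = 0.329 mA.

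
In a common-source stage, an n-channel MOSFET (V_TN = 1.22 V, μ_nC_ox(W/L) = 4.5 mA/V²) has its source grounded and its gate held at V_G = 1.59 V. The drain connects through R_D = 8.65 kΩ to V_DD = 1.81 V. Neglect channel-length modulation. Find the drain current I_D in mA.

I_D = 0.193 mA

V_GS = V_G = 1.59 V, so V_ov = 1.59 − 1.22 = 0.37 V.
Assume saturation: I_D = ½ k_n V_ov² = 0.5 × 4.5 × 0.37² = 0.308 mA, giving V_DS = V_DD − I_D R_D = 1.81 − 0.308 × 8.65 = -0.854 V.
But -0.854 V < V_ov = 0.37 V, so the device is actually in triode.
In triode I_D = k_n[V_ov V_DS − ½ V_DS²] and I_D = (V_DD − V_DS)/R_D. Equating: 19.5 V_DS² − 15.4 V_DS + 1.81 = 0, giving V_DS = 0.144 V (the root below V_ov).
I_D = (1.81 − 0.144) / 8.65 = 0.193 mA.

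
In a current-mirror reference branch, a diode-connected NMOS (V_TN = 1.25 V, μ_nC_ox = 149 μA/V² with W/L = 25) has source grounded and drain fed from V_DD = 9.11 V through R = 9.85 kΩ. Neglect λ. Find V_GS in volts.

V_GS = 1.88 V

With gate tied to drain, V_GS = V_DS ≥ V_GS − V_TN, so the device is in saturation.
k_n = μ_nC_ox · (W/L) = 3.725 mA/V².
KCL at the drain: ½ k_n (V_GS − V_TN)² = (V_DD − V_GS)/R.
Let x = V_GS − 1.25. Then 18.3 x² + x − 7.86 = 0, giving x = 0.628 V (positive root), so V_GS = 1.88 V.
I_D = (V_DD − V_GS)/R = (9.11 − 1.88) / 9.85 = 0.734 mA.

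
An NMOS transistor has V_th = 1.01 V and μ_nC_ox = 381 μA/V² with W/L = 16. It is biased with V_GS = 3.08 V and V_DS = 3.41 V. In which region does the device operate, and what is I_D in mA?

k_n = μ_nC_ox · (W/L) = 6.096 mA/V².
V_ov = V_GS − V_th = 3.08 − 1.01 = 2.07 V.
Since V_DS = 3.41 V ≥ V_ov = 2.07 V, the device is in saturation.
I_D = ½ k_n V_ov² = 0.5 × 6.096 × 2.07² = 13.1 mA.

Saturation; I_D = 13.1 mA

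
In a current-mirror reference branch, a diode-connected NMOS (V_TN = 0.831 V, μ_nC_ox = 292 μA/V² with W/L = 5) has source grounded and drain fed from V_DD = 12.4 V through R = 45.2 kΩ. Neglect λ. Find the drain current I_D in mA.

With gate tied to drain, V_GS = V_DS ≥ V_GS − V_TN, so the device is in saturation.
k_n = μ_nC_ox · (W/L) = 1.46 mA/V².
KCL at the drain: ½ k_n (V_GS − V_TN)² = (V_DD − V_GS)/R.
Let x = V_GS − 0.831. Then 33 x² + x − 11.57 = 0, giving x = 0.577 V (positive root), so V_GS = 1.41 V.
I_D = (V_DD − V_GS)/R = (12.4 − 1.41) / 45.2 = 0.243 mA.

I_D = 0.243 mA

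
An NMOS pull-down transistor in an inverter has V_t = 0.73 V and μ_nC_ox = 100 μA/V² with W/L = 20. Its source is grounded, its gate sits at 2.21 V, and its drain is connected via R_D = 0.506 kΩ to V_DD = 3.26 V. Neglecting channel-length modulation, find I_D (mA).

I_D = 2.19 mA

V_GS = V_G = 2.21 V, so V_ov = 2.21 − 0.73 = 1.48 V.
k_n = μ_nC_ox · (W/L) = 2 mA/V².
Assume saturation: I_D = ½ k_n V_ov² = 0.5 × 2 × 1.48² = 2.19 mA, giving V_DS = V_DD − I_D R_D = 3.26 − 2.19 × 0.506 = 2.15 V.
V_DS = 2.15 V ≥ V_ov = 1.48 V, confirming saturation.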